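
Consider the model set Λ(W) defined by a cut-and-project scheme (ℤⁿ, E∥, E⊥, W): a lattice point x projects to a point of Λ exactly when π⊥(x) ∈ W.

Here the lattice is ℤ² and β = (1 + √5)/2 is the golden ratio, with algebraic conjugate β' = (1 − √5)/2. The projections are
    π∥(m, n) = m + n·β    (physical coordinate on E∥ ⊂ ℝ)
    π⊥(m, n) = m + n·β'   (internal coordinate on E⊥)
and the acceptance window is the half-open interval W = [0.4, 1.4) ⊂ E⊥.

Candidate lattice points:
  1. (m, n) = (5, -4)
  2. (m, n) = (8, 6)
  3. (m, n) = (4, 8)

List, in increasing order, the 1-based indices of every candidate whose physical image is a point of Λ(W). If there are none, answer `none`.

none

Numerically β ≈ 1.6180 and β' = −1/β ≈ -0.6180.
#1 (5,-4): internal coord 5 + (-4)·β' = +7.4721; +7.4721 ∉ [0.4, 1.4) → out
#2 (8,6): internal coord 8 + (6)·β' = +4.2918; +4.2918 ∉ [0.4, 1.4) → out
#3 (4,8): internal coord 4 + (8)·β' = -0.9443; -0.9443 ∉ [0.4, 1.4) → out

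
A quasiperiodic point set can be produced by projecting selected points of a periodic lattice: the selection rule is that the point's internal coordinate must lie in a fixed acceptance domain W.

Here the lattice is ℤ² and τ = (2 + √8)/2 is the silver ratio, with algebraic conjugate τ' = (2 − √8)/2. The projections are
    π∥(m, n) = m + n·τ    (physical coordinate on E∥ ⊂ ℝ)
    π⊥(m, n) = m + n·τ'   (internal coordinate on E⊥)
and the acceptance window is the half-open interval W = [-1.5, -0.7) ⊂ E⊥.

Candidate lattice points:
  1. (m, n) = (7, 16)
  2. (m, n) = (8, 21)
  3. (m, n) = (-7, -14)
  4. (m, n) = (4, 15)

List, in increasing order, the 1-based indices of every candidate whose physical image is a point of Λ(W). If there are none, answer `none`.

3

Numerically τ ≈ 2.41421 and τ' = −1/τ ≈ -0.41421.
[1] lift (7,16): star map gives 0.37258; window check -1.5 ≤ 0.37258 < -0.7 is false → out
[2] lift (8,21): star map gives -0.69848; window check -1.5 ≤ -0.69848 < -0.7 is false → out
[3] lift (-7,-14): star map gives -1.20101; window check -1.5 ≤ -1.20101 < -0.7 is true → IN Λ
[4] lift (4,15): star map gives -2.21320; window check -1.5 ≤ -2.21320 < -0.7 is false → out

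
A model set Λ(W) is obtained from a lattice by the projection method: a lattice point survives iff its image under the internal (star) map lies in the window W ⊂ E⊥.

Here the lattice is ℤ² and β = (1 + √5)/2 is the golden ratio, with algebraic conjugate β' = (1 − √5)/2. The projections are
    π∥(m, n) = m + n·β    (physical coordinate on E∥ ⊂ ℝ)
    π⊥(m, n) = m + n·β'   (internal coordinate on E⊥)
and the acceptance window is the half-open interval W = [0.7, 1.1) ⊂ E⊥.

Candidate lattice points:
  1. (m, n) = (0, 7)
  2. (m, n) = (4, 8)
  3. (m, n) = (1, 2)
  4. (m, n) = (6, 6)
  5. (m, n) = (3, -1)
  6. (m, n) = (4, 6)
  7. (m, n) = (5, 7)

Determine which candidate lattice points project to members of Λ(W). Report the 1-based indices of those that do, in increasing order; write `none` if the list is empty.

none

β' = (1−√5)/2 ≈ -0.618034.
#1 (0,7): internal coord 0 + (7)·β' = -4.326238; -4.326238 ∉ [0.7, 1.1) → out
#2 (4,8): internal coord 4 + (8)·β' = -0.944272; -0.944272 ∉ [0.7, 1.1) → out
#3 (1,2): internal coord 1 + (2)·β' = -0.236068; -0.236068 ∉ [0.7, 1.1) → out
#4 (6,6): internal coord 6 + (6)·β' = +2.291796; +2.291796 ∉ [0.7, 1.1) → out
#5 (3,-1): internal coord 3 + (-1)·β' = +3.618034; +3.618034 ∉ [0.7, 1.1) → out
#6 (4,6): internal coord 4 + (6)·β' = +0.291796; +0.291796 ∉ [0.7, 1.1) → out
#7 (5,7): internal coord 5 + (7)·β' = +0.673762; +0.673762 ∉ [0.7, 1.1) → out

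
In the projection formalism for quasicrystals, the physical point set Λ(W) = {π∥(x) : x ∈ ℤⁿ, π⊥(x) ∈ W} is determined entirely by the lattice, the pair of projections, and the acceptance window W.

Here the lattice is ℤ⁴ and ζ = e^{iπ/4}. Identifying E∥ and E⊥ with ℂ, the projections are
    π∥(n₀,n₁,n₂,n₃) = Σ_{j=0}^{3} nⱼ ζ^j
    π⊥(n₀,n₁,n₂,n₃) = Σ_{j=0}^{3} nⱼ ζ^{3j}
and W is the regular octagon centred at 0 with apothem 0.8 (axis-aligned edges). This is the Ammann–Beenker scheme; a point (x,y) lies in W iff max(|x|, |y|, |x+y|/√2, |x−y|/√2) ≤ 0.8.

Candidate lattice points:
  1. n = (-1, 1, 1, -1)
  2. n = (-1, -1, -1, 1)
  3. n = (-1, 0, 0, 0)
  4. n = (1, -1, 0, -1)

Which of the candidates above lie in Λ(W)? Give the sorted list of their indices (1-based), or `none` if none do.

With ζ = e^{iπ/4} the internal vectors are ζ^0,ζ^3,ζ^6,ζ^9.
candidate 1: n = (-1, 1, 1, -1) → π⊥ ≈ (-2.41421, -1.00000); max(|x|,|y|,|x±y|/√2) = 2.41421 > 0.8 ⇒ ∉ W
candidate 2: n = (-1, -1, -1, 1) → π⊥ ≈ (+0.41421, +1.00000); max(|x|,|y|,|x±y|/√2) = 1.00000 > 0.8 ⇒ ∉ W
candidate 3: n = (-1, 0, 0, 0) → π⊥ ≈ (-1.00000, +0.00000); max(|x|,|y|,|x±y|/√2) = 1.00000 > 0.8 ⇒ ∉ W
candidate 4: n = (1, -1, 0, -1) → π⊥ ≈ (+1.00000, -1.41421); max(|x|,|y|,|x±y|/√2) = 1.70711 > 0.8 ⇒ ∉ W

none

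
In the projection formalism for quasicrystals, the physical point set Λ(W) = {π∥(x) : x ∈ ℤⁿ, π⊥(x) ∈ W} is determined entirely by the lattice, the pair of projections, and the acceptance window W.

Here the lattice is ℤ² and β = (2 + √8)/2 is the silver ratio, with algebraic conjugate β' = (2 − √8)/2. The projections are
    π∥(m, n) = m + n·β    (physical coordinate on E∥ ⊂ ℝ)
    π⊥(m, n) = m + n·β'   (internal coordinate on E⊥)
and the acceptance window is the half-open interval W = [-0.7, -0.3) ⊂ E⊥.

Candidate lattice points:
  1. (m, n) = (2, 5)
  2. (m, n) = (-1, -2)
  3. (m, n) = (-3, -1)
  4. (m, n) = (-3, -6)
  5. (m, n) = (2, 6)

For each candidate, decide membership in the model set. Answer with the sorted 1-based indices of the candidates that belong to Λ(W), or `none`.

4, 5

β' = (2−√8)/2 ≈ -0.4142.
candidate 1: (m,n)=(2,5) → π∥ = 2+5·β ≈ 14.0711, π⊥ = 2+5·β' ≈ -0.0711 ∉ [-0.7, -0.3) ⇒ out
candidate 2: (m,n)=(-1,-2) → π∥ = -1-2·β ≈ -5.8284, π⊥ = -1-2·β' ≈ -0.1716 ∉ [-0.7, -0.3) ⇒ out
candidate 3: (m,n)=(-3,-1) → π∥ = -3-1·β ≈ -5.4142, π⊥ = -3-1·β' ≈ -2.5858 ∉ [-0.7, -0.3) ⇒ out
candidate 4: (m,n)=(-3,-6) → π∥ = -3-6·β ≈ -17.4853, π⊥ = -3-6·β' ≈ -0.5147 ∈ [-0.7, -0.3) ⇒ IN Λ
candidate 5: (m,n)=(2,6) → π∥ = 2+6·β ≈ 16.4853, π⊥ = 2+6·β' ≈ -0.4853 ∈ [-0.7, -0.3) ⇒ IN Λ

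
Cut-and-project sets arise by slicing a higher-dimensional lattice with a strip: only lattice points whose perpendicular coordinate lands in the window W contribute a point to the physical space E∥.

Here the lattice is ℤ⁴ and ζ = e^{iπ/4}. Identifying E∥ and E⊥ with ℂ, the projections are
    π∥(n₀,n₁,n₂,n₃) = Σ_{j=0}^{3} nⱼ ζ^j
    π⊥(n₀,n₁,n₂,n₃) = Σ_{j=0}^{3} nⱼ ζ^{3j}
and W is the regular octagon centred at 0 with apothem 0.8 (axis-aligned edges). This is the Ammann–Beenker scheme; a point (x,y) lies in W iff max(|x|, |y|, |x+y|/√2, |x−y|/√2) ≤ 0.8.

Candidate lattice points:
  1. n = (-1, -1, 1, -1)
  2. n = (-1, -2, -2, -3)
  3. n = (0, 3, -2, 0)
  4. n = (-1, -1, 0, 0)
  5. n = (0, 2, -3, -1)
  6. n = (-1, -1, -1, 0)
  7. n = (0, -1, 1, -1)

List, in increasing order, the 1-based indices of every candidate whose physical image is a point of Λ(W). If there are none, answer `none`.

Internal map: ζ^{3j} for j=0..3 gives (1,0), (−√2/2,√2/2), (0,−1), (√2/2,√2/2).
#1 (-1, -1, 1, -1): internal (-1.000000, -2.414214); octagon support 2.414214 vs apothem 0.8 → ∉ W
#2 (-1, -2, -2, -3): internal (-1.707107, -1.535534); octagon support 2.292893 vs apothem 0.8 → ∉ W
#3 (0, 3, -2, 0): internal (-2.121320, 4.121320); octagon support 4.414214 vs apothem 0.8 → ∉ W
#4 (-1, -1, 0, 0): internal (-0.292893, -0.707107); octagon support 0.707107 vs apothem 0.8 → ∈ W
#5 (0, 2, -3, -1): internal (-2.121320, 3.707107); octagon support 4.121320 vs apothem 0.8 → ∉ W
#6 (-1, -1, -1, 0): internal (-0.292893, 0.292893); octagon support 0.414214 vs apothem 0.8 → ∈ W
#7 (0, -1, 1, -1): internal (0.000000, -2.414214); octagon support 2.414214 vs apothem 0.8 → ∉ W

4, 6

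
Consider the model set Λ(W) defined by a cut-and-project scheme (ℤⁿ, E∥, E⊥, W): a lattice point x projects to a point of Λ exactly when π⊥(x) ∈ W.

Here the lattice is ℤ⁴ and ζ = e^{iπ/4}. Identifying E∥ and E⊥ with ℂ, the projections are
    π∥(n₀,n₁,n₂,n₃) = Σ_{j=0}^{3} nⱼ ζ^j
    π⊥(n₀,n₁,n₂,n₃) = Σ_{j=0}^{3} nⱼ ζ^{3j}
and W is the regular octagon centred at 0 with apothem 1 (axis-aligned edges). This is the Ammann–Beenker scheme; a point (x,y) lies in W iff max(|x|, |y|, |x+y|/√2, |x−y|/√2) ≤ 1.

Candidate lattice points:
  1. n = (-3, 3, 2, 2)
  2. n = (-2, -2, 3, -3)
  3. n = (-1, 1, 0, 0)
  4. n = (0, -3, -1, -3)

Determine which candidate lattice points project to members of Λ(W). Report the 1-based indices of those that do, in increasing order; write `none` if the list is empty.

Internal map: ζ^{3j} for j=0..3 gives (1,0), (−√2/2,√2/2), (0,−1), (√2/2,√2/2).
#1 (-3, 3, 2, 2): internal (-3.70711, 1.53553); octagon support 3.70711 vs apothem 1 → ∉ W
#2 (-2, -2, 3, -3): internal (-2.70711, -6.53553); octagon support 6.53553 vs apothem 1 → ∉ W
#3 (-1, 1, 0, 0): internal (-1.70711, 0.70711); octagon support 1.70711 vs apothem 1 → ∉ W
#4 (0, -3, -1, -3): internal (0.00000, -3.24264); octagon support 3.24264 vs apothem 1 → ∉ W

none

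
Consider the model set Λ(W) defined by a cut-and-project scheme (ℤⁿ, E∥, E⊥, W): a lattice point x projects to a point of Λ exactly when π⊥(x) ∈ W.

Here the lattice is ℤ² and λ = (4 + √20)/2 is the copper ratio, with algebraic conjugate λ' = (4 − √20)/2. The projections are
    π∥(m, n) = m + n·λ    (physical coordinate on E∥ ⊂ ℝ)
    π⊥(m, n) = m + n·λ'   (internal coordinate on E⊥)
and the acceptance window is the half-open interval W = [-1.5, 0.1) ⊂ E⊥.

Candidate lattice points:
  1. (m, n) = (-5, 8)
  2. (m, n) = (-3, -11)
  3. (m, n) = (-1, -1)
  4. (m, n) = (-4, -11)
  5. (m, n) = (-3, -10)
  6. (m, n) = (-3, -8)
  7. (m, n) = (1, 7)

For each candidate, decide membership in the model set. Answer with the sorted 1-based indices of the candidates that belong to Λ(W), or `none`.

2, 3, 4, 5, 6, 7

Compute λ' = (4−√20)/2 = -0.236068, so π⊥(m,n) = m -0.236068·n.
#1 (-5,8): internal coord -5 + (8)·λ' = -6.888544; -6.888544 ∉ [-1.5, 0.1) → out
#2 (-3,-11): internal coord -3 + (-11)·λ' = -0.403252; -0.403252 ∈ [-1.5, 0.1) → IN Λ
#3 (-1,-1): internal coord -1 + (-1)·λ' = -0.763932; -0.763932 ∈ [-1.5, 0.1) → IN Λ
#4 (-4,-11): internal coord -4 + (-11)·λ' = -1.403252; -1.403252 ∈ [-1.5, 0.1) → IN Λ
#5 (-3,-10): internal coord -3 + (-10)·λ' = -0.639320; -0.639320 ∈ [-1.5, 0.1) → IN Λ
#6 (-3,-8): internal coord -3 + (-8)·λ' = -1.111456; -1.111456 ∈ [-1.5, 0.1) → IN Λ
#7 (1,7): internal coord 1 + (7)·λ' = -0.652476; -0.652476 ∈ [-1.5, 0.1) → IN Λ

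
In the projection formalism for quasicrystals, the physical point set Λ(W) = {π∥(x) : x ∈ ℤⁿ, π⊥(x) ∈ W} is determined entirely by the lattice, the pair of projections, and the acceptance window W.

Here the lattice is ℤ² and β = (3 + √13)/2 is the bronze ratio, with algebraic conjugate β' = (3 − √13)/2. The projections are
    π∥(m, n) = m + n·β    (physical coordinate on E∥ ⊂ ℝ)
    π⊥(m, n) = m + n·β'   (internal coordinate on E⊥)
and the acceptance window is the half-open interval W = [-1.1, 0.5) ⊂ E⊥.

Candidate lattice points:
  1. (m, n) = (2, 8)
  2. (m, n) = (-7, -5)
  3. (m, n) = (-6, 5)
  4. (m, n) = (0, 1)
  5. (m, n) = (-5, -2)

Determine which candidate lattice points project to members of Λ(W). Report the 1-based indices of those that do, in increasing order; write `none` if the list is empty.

1, 4

β' = (3−√13)/2 ≈ -0.30278.
[1] lift (2,8): star map gives -0.42221; window check -1.1 ≤ -0.42221 < 0.5 is true → IN Λ
[2] lift (-7,-5): star map gives -5.48612; window check -1.1 ≤ -5.48612 < 0.5 is false → out
[3] lift (-6,5): star map gives -7.51388; window check -1.1 ≤ -7.51388 < 0.5 is false → out
[4] lift (0,1): star map gives -0.30278; window check -1.1 ≤ -0.30278 < 0.5 is true → IN Λ
[5] lift (-5,-2): star map gives -4.39445; window check -1.1 ≤ -4.39445 < 0.5 is false → out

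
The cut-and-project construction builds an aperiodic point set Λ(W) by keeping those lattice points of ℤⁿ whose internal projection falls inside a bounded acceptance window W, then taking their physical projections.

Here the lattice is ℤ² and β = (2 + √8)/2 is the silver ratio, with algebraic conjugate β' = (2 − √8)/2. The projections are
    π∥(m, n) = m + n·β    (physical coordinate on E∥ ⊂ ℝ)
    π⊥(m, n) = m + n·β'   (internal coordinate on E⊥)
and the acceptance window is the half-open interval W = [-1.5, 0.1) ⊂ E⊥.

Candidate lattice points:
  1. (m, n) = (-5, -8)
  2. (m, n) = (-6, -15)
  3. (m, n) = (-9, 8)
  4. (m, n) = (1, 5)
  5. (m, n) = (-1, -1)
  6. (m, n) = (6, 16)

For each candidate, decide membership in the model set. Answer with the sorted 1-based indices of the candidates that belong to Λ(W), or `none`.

4, 5, 6

β' = (2−√8)/2 ≈ -0.4142.
#1 (-5,-8): internal coord -5 + (-8)·β' = -1.6863; -1.6863 ∉ [-1.5, 0.1) → out
#2 (-6,-15): internal coord -6 + (-15)·β' = +0.2132; +0.2132 ∉ [-1.5, 0.1) → out
#3 (-9,8): internal coord -9 + (8)·β' = -12.3137; -12.3137 ∉ [-1.5, 0.1) → out
#4 (1,5): internal coord 1 + (5)·β' = -1.0711; -1.0711 ∈ [-1.5, 0.1) → IN Λ
#5 (-1,-1): internal coord -1 + (-1)·β' = -0.5858; -0.5858 ∈ [-1.5, 0.1) → IN Λ
#6 (6,16): internal coord 6 + (16)·β' = -0.6274; -0.6274 ∈ [-1.5, 0.1) → IN Λ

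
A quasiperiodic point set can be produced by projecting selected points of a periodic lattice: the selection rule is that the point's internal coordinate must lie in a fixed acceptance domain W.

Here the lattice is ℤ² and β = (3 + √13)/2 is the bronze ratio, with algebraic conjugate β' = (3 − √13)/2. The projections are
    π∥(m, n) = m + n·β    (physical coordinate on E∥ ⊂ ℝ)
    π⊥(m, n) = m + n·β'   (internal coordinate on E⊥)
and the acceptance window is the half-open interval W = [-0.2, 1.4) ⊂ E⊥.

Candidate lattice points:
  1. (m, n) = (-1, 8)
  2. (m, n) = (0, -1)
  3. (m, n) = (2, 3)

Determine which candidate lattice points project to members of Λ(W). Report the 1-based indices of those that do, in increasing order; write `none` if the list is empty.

2, 3

Numerically β ≈ 3.3028 and β' = −1/β ≈ -0.3028.
[1] lift (-1,8): star map gives -3.4222; window check -0.2 ≤ -3.4222 < 1.4 is false → out
[2] lift (0,-1): star map gives 0.3028; window check -0.2 ≤ 0.3028 < 1.4 is true → IN Λ
[3] lift (2,3): star map gives 1.0917; window check -0.2 ≤ 1.0917 < 1.4 is true → IN Λ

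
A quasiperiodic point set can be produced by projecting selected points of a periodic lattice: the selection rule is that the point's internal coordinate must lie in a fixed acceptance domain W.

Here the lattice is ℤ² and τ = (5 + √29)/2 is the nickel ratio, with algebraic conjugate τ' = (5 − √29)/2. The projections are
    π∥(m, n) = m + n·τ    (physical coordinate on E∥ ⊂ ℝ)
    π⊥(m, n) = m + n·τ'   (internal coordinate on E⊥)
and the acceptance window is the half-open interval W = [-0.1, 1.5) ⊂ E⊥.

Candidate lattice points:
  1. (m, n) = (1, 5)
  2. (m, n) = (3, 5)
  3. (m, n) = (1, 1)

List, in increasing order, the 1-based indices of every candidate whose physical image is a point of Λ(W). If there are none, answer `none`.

τ' = (5−√29)/2 ≈ -0.1926.
[1] lift (1,5): star map gives 0.0371; window check -0.1 ≤ 0.0371 < 1.5 is true → IN Λ
[2] lift (3,5): star map gives 2.0371; window check -0.1 ≤ 2.0371 < 1.5 is false → out
[3] lift (1,1): star map gives 0.8074; window check -0.1 ≤ 0.8074 < 1.5 is true → IN Λ

1, 3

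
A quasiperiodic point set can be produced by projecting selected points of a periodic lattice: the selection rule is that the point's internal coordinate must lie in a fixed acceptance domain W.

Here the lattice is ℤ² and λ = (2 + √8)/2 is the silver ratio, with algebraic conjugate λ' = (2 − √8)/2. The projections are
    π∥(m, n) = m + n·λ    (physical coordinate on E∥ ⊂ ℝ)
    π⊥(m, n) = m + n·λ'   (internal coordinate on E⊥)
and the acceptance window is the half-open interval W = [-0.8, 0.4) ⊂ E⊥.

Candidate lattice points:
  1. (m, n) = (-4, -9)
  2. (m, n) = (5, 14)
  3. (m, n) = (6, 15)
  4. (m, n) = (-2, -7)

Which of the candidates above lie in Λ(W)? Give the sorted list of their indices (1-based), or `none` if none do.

1, 2, 3

Compute λ' = (2−√8)/2 = -0.41421, so π⊥(m,n) = m -0.41421·n.
[1] lift (-4,-9): star map gives -0.27208; window check -0.8 ≤ -0.27208 < 0.4 is true → IN Λ
[2] lift (5,14): star map gives -0.79899; window check -0.8 ≤ -0.79899 < 0.4 is true → IN Λ
[3] lift (6,15): star map gives -0.21320; window check -0.8 ≤ -0.21320 < 0.4 is true → IN Λ
[4] lift (-2,-7): star map gives 0.89949; window check -0.8 ≤ 0.89949 < 0.4 is false → out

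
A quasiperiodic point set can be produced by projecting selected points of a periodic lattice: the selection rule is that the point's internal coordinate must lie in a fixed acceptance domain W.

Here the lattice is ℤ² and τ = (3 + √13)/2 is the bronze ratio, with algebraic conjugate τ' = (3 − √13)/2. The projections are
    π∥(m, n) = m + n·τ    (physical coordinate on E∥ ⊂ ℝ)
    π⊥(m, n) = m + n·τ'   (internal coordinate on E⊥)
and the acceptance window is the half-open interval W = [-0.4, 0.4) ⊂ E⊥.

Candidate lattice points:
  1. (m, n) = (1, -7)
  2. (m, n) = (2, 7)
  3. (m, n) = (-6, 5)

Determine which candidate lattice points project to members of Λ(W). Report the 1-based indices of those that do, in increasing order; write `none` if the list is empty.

2

τ' = (3−√13)/2 ≈ -0.30278.
candidate 1: (m,n)=(1,-7) → π∥ = 1-7·τ ≈ -22.11943, π⊥ = 1-7·τ' ≈ 3.11943 ∉ [-0.4, 0.4) ⇒ out
candidate 2: (m,n)=(2,7) → π∥ = 2+7·τ ≈ 25.11943, π⊥ = 2+7·τ' ≈ -0.11943 ∈ [-0.4, 0.4) ⇒ IN Λ
candidate 3: (m,n)=(-6,5) → π∥ = -6+5·τ ≈ 10.51388, π⊥ = -6+5·τ' ≈ -7.51388 ∉ [-0.4, 0.4) ⇒ out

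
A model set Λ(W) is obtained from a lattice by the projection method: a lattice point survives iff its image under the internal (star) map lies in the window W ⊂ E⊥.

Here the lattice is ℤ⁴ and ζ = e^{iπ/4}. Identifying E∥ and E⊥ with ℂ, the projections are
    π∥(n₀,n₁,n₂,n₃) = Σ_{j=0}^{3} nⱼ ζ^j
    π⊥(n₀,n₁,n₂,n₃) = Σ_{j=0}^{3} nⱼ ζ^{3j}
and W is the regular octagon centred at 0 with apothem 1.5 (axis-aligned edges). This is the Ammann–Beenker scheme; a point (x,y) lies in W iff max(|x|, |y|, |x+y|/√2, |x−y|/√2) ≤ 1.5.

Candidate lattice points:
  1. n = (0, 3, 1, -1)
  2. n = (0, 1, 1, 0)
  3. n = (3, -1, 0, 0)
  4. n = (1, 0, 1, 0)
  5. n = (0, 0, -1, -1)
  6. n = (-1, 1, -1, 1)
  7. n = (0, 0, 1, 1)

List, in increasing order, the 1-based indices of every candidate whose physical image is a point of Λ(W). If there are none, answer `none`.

With ζ = e^{iπ/4} the internal vectors are ζ^0,ζ^3,ζ^6,ζ^9.
candidate 1: n = (0, 3, 1, -1) → π⊥ ≈ (-2.82843, +0.41421); max(|x|,|y|,|x±y|/√2) = 2.82843 > 1.5 ⇒ ∉ W
candidate 2: n = (0, 1, 1, 0) → π⊥ ≈ (-0.70711, -0.29289); max(|x|,|y|,|x±y|/√2) = 0.70711 ≤ 1.5 ⇒ ∈ W
candidate 3: n = (3, -1, 0, 0) → π⊥ ≈ (+3.70711, -0.70711); max(|x|,|y|,|x±y|/√2) = 3.70711 > 1.5 ⇒ ∉ W
candidate 4: n = (1, 0, 1, 0) → π⊥ ≈ (+1.00000, -1.00000); max(|x|,|y|,|x±y|/√2) = 1.41421 ≤ 1.5 ⇒ ∈ W
candidate 5: n = (0, 0, -1, -1) → π⊥ ≈ (-0.70711, +0.29289); max(|x|,|y|,|x±y|/√2) = 0.70711 ≤ 1.5 ⇒ ∈ W
candidate 6: n = (-1, 1, -1, 1) → π⊥ ≈ (-1.00000, +2.41421); max(|x|,|y|,|x±y|/√2) = 2.41421 > 1.5 ⇒ ∉ W
candidate 7: n = (0, 0, 1, 1) → π⊥ ≈ (+0.70711, -0.29289); max(|x|,|y|,|x±y|/√2) = 0.70711 ≤ 1.5 ⇒ ∈ W

2, 4, 5, 7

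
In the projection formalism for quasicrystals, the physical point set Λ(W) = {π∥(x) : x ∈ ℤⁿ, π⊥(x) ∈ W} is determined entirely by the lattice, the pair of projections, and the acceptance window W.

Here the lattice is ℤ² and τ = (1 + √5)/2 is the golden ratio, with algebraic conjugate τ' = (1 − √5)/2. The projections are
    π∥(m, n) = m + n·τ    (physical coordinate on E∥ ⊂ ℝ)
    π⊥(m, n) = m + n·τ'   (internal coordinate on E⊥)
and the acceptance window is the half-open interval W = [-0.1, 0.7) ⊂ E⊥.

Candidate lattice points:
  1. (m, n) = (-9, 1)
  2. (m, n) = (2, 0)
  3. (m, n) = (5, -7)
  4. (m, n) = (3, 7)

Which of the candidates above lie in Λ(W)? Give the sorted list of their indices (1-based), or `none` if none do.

τ' = (1−√5)/2 ≈ -0.618034.
#1 (-9,1): internal coord -9 + (1)·τ' = -9.618034; -9.618034 ∉ [-0.1, 0.7) → out
#2 (2,0): internal coord 2 + (0)·τ' = +2.000000; +2.000000 ∉ [-0.1, 0.7) → out
#3 (5,-7): internal coord 5 + (-7)·τ' = +9.326238; +9.326238 ∉ [-0.1, 0.7) → out
#4 (3,7): internal coord 3 + (7)·τ' = -1.326238; -1.326238 ∉ [-0.1, 0.7) → out

none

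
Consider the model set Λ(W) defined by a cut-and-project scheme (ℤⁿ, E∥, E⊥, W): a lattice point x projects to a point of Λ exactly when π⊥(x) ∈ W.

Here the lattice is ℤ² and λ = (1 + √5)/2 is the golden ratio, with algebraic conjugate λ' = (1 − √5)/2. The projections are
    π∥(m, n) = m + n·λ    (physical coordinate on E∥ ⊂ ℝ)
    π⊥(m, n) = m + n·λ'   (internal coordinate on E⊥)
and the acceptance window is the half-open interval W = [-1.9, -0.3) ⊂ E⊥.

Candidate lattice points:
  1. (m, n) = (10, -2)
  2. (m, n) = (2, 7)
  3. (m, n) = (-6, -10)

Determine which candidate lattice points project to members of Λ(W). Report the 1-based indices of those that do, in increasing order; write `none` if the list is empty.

none

λ' = (1−√5)/2 ≈ -0.61803.
[1] lift (10,-2): star map gives 11.23607; window check -1.9 ≤ 11.23607 < -0.3 is false → out
[2] lift (2,7): star map gives -2.32624; window check -1.9 ≤ -2.32624 < -0.3 is false → out
[3] lift (-6,-10): star map gives 0.18034; window check -1.9 ≤ 0.18034 < -0.3 is false → out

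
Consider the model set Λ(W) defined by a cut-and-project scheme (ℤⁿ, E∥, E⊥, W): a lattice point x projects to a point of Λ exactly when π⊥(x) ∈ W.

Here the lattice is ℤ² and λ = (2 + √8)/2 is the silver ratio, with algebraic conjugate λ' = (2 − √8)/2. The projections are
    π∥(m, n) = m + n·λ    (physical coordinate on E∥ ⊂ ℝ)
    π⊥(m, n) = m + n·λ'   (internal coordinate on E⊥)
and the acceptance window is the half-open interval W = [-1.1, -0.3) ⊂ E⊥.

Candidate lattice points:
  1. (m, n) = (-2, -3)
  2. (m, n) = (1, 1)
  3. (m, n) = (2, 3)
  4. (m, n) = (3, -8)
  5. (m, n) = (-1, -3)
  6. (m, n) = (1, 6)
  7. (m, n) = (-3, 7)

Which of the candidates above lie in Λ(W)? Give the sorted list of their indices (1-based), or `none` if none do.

Numerically λ ≈ 2.414214 and λ' = −1/λ ≈ -0.414214.
candidate 1: (m,n)=(-2,-3) → π∥ = -2-3·λ ≈ -9.242641, π⊥ = -2-3·λ' ≈ -0.757359 ∈ [-1.1, -0.3) ⇒ IN Λ
candidate 2: (m,n)=(1,1) → π∥ = 1+1·λ ≈ 3.414214, π⊥ = 1+1·λ' ≈ 0.585786 ∉ [-1.1, -0.3) ⇒ out
candidate 3: (m,n)=(2,3) → π∥ = 2+3·λ ≈ 9.242641, π⊥ = 2+3·λ' ≈ 0.757359 ∉ [-1.1, -0.3) ⇒ out
candidate 4: (m,n)=(3,-8) → π∥ = 3-8·λ ≈ -16.313708, π⊥ = 3-8·λ' ≈ 6.313708 ∉ [-1.1, -0.3) ⇒ out
candidate 5: (m,n)=(-1,-3) → π∥ = -1-3·λ ≈ -8.242641, π⊥ = -1-3·λ' ≈ 0.242641 ∉ [-1.1, -0.3) ⇒ out
candidate 6: (m,n)=(1,6) → π∥ = 1+6·λ ≈ 15.485281, π⊥ = 1+6·λ' ≈ -1.485281 ∉ [-1.1, -0.3) ⇒ out
candidate 7: (m,n)=(-3,7) → π∥ = -3+7·λ ≈ 13.899495, π⊥ = -3+7·λ' ≈ -5.899495 ∉ [-1.1, -0.3) ⇒ out

1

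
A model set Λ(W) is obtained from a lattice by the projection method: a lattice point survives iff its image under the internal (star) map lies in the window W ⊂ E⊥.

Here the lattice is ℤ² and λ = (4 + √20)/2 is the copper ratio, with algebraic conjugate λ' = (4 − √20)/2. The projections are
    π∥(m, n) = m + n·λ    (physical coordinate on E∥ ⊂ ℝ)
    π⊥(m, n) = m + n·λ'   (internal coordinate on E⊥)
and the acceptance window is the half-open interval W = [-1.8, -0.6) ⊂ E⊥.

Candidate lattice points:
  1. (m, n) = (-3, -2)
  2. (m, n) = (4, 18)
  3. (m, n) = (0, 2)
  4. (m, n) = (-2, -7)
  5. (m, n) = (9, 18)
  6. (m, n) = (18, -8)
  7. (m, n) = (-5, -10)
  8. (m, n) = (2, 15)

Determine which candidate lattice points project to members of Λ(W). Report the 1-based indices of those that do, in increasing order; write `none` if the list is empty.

8

Compute λ' = (4−√20)/2 = -0.2361, so π⊥(m,n) = m -0.2361·n.
candidate 1: (m,n)=(-3,-2) → π∥ = -3-2·λ ≈ -11.4721, π⊥ = -3-2·λ' ≈ -2.5279 ∉ [-1.8, -0.6) ⇒ out
candidate 2: (m,n)=(4,18) → π∥ = 4+18·λ ≈ 80.2492, π⊥ = 4+18·λ' ≈ -0.2492 ∉ [-1.8, -0.6) ⇒ out
candidate 3: (m,n)=(0,2) → π∥ = 0+2·λ ≈ 8.4721, π⊥ = 0+2·λ' ≈ -0.4721 ∉ [-1.8, -0.6) ⇒ out
candidate 4: (m,n)=(-2,-7) → π∥ = -2-7·λ ≈ -31.6525, π⊥ = -2-7·λ' ≈ -0.3475 ∉ [-1.8, -0.6) ⇒ out
candidate 5: (m,n)=(9,18) → π∥ = 9+18·λ ≈ 85.2492, π⊥ = 9+18·λ' ≈ 4.7508 ∉ [-1.8, -0.6) ⇒ out
candidate 6: (m,n)=(18,-8) → π∥ = 18-8·λ ≈ -15.8885, π⊥ = 18-8·λ' ≈ 19.8885 ∉ [-1.8, -0.6) ⇒ out
candidate 7: (m,n)=(-5,-10) → π∥ = -5-10·λ ≈ -47.3607, π⊥ = -5-10·λ' ≈ -2.6393 ∉ [-1.8, -0.6) ⇒ out
candidate 8: (m,n)=(2,15) → π∥ = 2+15·λ ≈ 65.5410, π⊥ = 2+15·λ' ≈ -1.5410 ∈ [-1.8, -0.6) ⇒ IN Λ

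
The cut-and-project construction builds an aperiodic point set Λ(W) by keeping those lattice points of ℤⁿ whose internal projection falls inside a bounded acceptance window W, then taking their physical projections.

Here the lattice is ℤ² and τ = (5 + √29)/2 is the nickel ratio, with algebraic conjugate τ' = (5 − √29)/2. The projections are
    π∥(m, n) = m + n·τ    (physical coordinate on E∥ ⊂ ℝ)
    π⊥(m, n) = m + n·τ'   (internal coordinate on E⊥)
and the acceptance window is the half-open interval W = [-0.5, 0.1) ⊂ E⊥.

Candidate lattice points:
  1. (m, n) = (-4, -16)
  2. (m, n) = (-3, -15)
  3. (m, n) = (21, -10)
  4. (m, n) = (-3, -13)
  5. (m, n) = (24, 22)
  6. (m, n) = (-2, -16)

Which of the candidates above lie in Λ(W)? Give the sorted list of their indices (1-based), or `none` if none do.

2, 4

Numerically τ ≈ 5.1926 and τ' = −1/τ ≈ -0.1926.
[1] lift (-4,-16): star map gives -0.9187; window check -0.5 ≤ -0.9187 < 0.1 is false → out
[2] lift (-3,-15): star map gives -0.1113; window check -0.5 ≤ -0.1113 < 0.1 is true → IN Λ
[3] lift (21,-10): star map gives 22.9258; window check -0.5 ≤ 22.9258 < 0.1 is false → out
[4] lift (-3,-13): star map gives -0.4964; window check -0.5 ≤ -0.4964 < 0.1 is true → IN Λ
[5] lift (24,22): star map gives 19.7632; window check -0.5 ≤ 19.7632 < 0.1 is false → out
[6] lift (-2,-16): star map gives 1.0813; window check -0.5 ≤ 1.0813 < 0.1 is false → out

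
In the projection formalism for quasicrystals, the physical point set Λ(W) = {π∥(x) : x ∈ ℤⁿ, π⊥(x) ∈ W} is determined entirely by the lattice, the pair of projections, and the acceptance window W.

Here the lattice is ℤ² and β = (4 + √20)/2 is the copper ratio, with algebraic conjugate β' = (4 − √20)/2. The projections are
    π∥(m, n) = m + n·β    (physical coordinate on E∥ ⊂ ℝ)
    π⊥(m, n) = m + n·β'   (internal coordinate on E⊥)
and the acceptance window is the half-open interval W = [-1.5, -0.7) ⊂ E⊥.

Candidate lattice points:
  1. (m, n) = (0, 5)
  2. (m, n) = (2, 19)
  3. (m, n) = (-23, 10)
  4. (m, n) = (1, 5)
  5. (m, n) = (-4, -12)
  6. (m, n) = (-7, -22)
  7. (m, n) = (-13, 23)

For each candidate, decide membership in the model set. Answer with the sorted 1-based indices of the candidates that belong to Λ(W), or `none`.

Compute β' = (4−√20)/2 = -0.23607, so π⊥(m,n) = m -0.23607·n.
candidate 1: (m,n)=(0,5) → π∥ = 0+5·β ≈ 21.18034, π⊥ = 0+5·β' ≈ -1.18034 ∈ [-1.5, -0.7) ⇒ IN Λ
candidate 2: (m,n)=(2,19) → π∥ = 2+19·β ≈ 82.48529, π⊥ = 2+19·β' ≈ -2.48529 ∉ [-1.5, -0.7) ⇒ out
candidate 3: (m,n)=(-23,10) → π∥ = -23+10·β ≈ 19.36068, π⊥ = -23+10·β' ≈ -25.36068 ∉ [-1.5, -0.7) ⇒ out
candidate 4: (m,n)=(1,5) → π∥ = 1+5·β ≈ 22.18034, π⊥ = 1+5·β' ≈ -0.18034 ∉ [-1.5, -0.7) ⇒ out
candidate 5: (m,n)=(-4,-12) → π∥ = -4-12·β ≈ -54.83282, π⊥ = -4-12·β' ≈ -1.16718 ∈ [-1.5, -0.7) ⇒ IN Λ
candidate 6: (m,n)=(-7,-22) → π∥ = -7-22·β ≈ -100.19350, π⊥ = -7-22·β' ≈ -1.80650 ∉ [-1.5, -0.7) ⇒ out
candidate 7: (m,n)=(-13,23) → π∥ = -13+23·β ≈ 84.42956, π⊥ = -13+23·β' ≈ -18.42956 ∉ [-1.5, -0.7) ⇒ out

1, 5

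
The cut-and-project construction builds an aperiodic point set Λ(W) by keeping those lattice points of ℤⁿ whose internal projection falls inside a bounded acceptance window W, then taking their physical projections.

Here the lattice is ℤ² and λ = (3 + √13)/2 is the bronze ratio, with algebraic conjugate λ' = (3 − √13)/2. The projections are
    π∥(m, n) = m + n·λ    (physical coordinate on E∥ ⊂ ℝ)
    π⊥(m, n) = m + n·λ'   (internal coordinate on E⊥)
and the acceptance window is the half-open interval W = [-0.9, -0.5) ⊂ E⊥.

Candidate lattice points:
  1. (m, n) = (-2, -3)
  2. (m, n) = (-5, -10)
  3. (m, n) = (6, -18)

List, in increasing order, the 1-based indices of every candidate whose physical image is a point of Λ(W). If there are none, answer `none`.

none

λ' = (3−√13)/2 ≈ -0.30278.
candidate 1: (m,n)=(-2,-3) → π∥ = -2-3·λ ≈ -11.90833, π⊥ = -2-3·λ' ≈ -1.09167 ∉ [-0.9, -0.5) ⇒ out
candidate 2: (m,n)=(-5,-10) → π∥ = -5-10·λ ≈ -38.02776, π⊥ = -5-10·λ' ≈ -1.97224 ∉ [-0.9, -0.5) ⇒ out
candidate 3: (m,n)=(6,-18) → π∥ = 6-18·λ ≈ -53.44996, π⊥ = 6-18·λ' ≈ 11.44996 ∉ [-0.9, -0.5) ⇒ out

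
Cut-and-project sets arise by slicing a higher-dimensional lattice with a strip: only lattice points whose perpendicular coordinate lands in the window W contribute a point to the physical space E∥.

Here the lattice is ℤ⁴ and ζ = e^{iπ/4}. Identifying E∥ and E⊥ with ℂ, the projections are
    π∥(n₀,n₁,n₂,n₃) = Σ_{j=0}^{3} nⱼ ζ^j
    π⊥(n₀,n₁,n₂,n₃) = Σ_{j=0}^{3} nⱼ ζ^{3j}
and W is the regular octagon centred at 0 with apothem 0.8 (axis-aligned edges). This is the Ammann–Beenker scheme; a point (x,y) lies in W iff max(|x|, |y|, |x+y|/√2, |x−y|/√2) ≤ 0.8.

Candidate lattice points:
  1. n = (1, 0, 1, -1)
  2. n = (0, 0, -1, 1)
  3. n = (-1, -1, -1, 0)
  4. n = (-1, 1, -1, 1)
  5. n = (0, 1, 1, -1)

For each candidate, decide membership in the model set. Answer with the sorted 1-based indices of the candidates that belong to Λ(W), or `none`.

π⊥(n) = n₀ + n₁ζ³ + n₂ζ⁶ + n₃ζ⁹ where ζ = e^{iπ/4}.
candidate 1: n = (1, 0, 1, -1) → π⊥ ≈ (+0.2929, -1.7071); max(|x|,|y|,|x±y|/√2) = 1.7071 > 0.8 ⇒ ∉ W
candidate 2: n = (0, 0, -1, 1) → π⊥ ≈ (+0.7071, +1.7071); max(|x|,|y|,|x±y|/√2) = 1.7071 > 0.8 ⇒ ∉ W
candidate 3: n = (-1, -1, -1, 0) → π⊥ ≈ (-0.2929, +0.2929); max(|x|,|y|,|x±y|/√2) = 0.4142 ≤ 0.8 ⇒ ∈ W
candidate 4: n = (-1, 1, -1, 1) → π⊥ ≈ (-1.0000, +2.4142); max(|x|,|y|,|x±y|/√2) = 2.4142 > 0.8 ⇒ ∉ W
candidate 5: n = (0, 1, 1, -1) → π⊥ ≈ (-1.4142, -1.0000); max(|x|,|y|,|x±y|/√2) = 1.7071 > 0.8 ⇒ ∉ W

3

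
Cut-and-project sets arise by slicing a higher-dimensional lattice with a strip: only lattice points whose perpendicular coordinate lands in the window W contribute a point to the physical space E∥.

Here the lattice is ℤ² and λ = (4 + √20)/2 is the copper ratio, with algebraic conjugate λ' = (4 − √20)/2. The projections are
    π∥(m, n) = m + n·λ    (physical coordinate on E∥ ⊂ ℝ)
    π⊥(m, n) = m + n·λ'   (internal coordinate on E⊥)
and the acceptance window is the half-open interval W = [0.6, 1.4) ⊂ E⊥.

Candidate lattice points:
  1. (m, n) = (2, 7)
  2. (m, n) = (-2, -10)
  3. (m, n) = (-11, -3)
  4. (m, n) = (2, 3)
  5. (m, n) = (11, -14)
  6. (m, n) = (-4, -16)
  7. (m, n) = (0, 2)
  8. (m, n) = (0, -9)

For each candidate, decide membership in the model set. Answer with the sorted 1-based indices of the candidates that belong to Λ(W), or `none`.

4

λ' = (4−√20)/2 ≈ -0.23607.
#1 (2,7): internal coord 2 + (7)·λ' = +0.34752; +0.34752 ∉ [0.6, 1.4) → out
#2 (-2,-10): internal coord -2 + (-10)·λ' = +0.36068; +0.36068 ∉ [0.6, 1.4) → out
#3 (-11,-3): internal coord -11 + (-3)·λ' = -10.29180; -10.29180 ∉ [0.6, 1.4) → out
#4 (2,3): internal coord 2 + (3)·λ' = +1.29180; +1.29180 ∈ [0.6, 1.4) → IN Λ
#5 (11,-14): internal coord 11 + (-14)·λ' = +14.30495; +14.30495 ∉ [0.6, 1.4) → out
#6 (-4,-16): internal coord -4 + (-16)·λ' = -0.22291; -0.22291 ∉ [0.6, 1.4) → out
#7 (0,2): internal coord 0 + (2)·λ' = -0.47214; -0.47214 ∉ [0.6, 1.4) → out
#8 (0,-9): internal coord 0 + (-9)·λ' = +2.12461; +2.12461 ∉ [0.6, 1.4) → out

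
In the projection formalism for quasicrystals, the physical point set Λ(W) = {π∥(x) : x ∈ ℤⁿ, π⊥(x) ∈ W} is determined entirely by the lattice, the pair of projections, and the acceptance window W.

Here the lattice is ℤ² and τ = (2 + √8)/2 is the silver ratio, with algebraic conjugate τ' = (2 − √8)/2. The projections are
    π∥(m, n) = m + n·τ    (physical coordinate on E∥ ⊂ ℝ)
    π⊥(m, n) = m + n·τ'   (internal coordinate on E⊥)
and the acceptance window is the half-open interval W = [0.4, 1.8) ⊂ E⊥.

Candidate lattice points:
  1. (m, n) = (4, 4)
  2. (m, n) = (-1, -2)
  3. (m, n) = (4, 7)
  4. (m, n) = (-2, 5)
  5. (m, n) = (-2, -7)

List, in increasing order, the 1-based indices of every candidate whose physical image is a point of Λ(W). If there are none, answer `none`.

Numerically τ ≈ 2.414214 and τ' = −1/τ ≈ -0.414214.
#1 (4,4): internal coord 4 + (4)·τ' = +2.343146; +2.343146 ∉ [0.4, 1.8) → out
#2 (-1,-2): internal coord -1 + (-2)·τ' = -0.171573; -0.171573 ∉ [0.4, 1.8) → out
#3 (4,7): internal coord 4 + (7)·τ' = +1.100505; +1.100505 ∈ [0.4, 1.8) → IN Λ
#4 (-2,5): internal coord -2 + (5)·τ' = -4.071068; -4.071068 ∉ [0.4, 1.8) → out
#5 (-2,-7): internal coord -2 + (-7)·τ' = +0.899495; +0.899495 ∈ [0.4, 1.8) → IN Λ

3, 5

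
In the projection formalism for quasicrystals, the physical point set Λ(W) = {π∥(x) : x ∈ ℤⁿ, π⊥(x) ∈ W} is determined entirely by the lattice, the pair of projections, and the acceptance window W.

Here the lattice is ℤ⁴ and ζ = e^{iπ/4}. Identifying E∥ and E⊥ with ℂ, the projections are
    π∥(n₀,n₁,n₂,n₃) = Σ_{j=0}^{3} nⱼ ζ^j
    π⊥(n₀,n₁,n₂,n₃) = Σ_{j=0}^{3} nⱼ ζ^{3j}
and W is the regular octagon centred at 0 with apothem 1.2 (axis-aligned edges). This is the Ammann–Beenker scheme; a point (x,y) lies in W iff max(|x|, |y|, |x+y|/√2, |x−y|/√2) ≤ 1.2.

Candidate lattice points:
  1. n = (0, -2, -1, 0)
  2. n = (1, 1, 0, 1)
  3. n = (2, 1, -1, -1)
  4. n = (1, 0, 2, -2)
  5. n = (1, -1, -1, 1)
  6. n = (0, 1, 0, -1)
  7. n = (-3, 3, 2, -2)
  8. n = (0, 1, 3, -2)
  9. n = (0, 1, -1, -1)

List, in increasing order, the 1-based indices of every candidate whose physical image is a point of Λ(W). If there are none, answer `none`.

Internal map: ζ^{3j} for j=0..3 gives (1,0), (−√2/2,√2/2), (0,−1), (√2/2,√2/2).
candidate 1: n = (0, -2, -1, 0) → π⊥ ≈ (+1.41421, -0.41421); max(|x|,|y|,|x±y|/√2) = 1.41421 > 1.2 ⇒ ∉ W
candidate 2: n = (1, 1, 0, 1) → π⊥ ≈ (+1.00000, +1.41421); max(|x|,|y|,|x±y|/√2) = 1.70711 > 1.2 ⇒ ∉ W
candidate 3: n = (2, 1, -1, -1) → π⊥ ≈ (+0.58579, +1.00000); max(|x|,|y|,|x±y|/√2) = 1.12132 ≤ 1.2 ⇒ ∈ W
candidate 4: n = (1, 0, 2, -2) → π⊥ ≈ (-0.41421, -3.41421); max(|x|,|y|,|x±y|/√2) = 3.41421 > 1.2 ⇒ ∉ W
candidate 5: n = (1, -1, -1, 1) → π⊥ ≈ (+2.41421, +1.00000); max(|x|,|y|,|x±y|/√2) = 2.41421 > 1.2 ⇒ ∉ W
candidate 6: n = (0, 1, 0, -1) → π⊥ ≈ (-1.41421, +0.00000); max(|x|,|y|,|x±y|/√2) = 1.41421 > 1.2 ⇒ ∉ W
candidate 7: n = (-3, 3, 2, -2) → π⊥ ≈ (-6.53553, -1.29289); max(|x|,|y|,|x±y|/√2) = 6.53553 > 1.2 ⇒ ∉ W
candidate 8: n = (0, 1, 3, -2) → π⊥ ≈ (-2.12132, -3.70711); max(|x|,|y|,|x±y|/√2) = 4.12132 > 1.2 ⇒ ∉ W
candidate 9: n = (0, 1, -1, -1) → π⊥ ≈ (-1.41421, +1.00000); max(|x|,|y|,|x±y|/√2) = 1.70711 > 1.2 ⇒ ∉ W

3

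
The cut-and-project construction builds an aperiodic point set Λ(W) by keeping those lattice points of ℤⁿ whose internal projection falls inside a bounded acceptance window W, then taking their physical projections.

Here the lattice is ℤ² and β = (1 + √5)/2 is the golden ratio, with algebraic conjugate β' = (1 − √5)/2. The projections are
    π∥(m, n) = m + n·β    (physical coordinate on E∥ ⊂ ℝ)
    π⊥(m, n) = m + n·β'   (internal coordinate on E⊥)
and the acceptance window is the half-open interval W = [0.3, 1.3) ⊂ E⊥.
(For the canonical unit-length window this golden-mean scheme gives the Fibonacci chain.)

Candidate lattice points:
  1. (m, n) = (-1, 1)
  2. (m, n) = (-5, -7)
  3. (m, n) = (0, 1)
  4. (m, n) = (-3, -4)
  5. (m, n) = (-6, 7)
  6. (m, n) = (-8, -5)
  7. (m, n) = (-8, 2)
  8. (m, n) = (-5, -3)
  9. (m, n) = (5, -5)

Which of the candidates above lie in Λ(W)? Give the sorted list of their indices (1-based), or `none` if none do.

none

β' = (1−√5)/2 ≈ -0.6180.
#1 (-1,1): internal coord -1 + (1)·β' = -1.6180; -1.6180 ∉ [0.3, 1.3) → out
#2 (-5,-7): internal coord -5 + (-7)·β' = -0.6738; -0.6738 ∉ [0.3, 1.3) → out
#3 (0,1): internal coord 0 + (1)·β' = -0.6180; -0.6180 ∉ [0.3, 1.3) → out
#4 (-3,-4): internal coord -3 + (-4)·β' = -0.5279; -0.5279 ∉ [0.3, 1.3) → out
#5 (-6,7): internal coord -6 + (7)·β' = -10.3262; -10.3262 ∉ [0.3, 1.3) → out
#6 (-8,-5): internal coord -8 + (-5)·β' = -4.9098; -4.9098 ∉ [0.3, 1.3) → out
#7 (-8,2): internal coord -8 + (2)·β' = -9.2361; -9.2361 ∉ [0.3, 1.3) → out
#8 (-5,-3): internal coord -5 + (-3)·β' = -3.1459; -3.1459 ∉ [0.3, 1.3) → out
#9 (5,-5): internal coord 5 + (-5)·β' = +8.0902; +8.0902 ∉ [0.3, 1.3) → out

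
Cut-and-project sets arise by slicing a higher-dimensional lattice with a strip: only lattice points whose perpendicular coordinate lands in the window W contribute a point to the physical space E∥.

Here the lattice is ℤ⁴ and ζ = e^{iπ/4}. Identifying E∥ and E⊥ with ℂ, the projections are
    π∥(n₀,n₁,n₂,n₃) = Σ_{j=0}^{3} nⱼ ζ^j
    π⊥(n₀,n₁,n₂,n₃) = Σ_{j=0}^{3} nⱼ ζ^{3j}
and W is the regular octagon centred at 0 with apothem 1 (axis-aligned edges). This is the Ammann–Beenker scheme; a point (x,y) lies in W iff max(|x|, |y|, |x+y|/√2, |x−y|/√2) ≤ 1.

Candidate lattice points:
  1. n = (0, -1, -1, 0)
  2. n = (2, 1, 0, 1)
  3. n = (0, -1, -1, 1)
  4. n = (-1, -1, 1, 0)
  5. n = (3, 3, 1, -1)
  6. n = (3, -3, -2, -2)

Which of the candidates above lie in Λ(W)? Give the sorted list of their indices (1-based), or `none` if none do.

Internal map: ζ^{3j} for j=0..3 gives (1,0), (−√2/2,√2/2), (0,−1), (√2/2,√2/2).
#1 (0, -1, -1, 0): internal (0.70711, 0.29289); octagon support 0.70711 vs apothem 1 → ∈ W
#2 (2, 1, 0, 1): internal (2.00000, 1.41421); octagon support 2.41421 vs apothem 1 → ∉ W
#3 (0, -1, -1, 1): internal (1.41421, 1.00000); octagon support 1.70711 vs apothem 1 → ∉ W
#4 (-1, -1, 1, 0): internal (-0.29289, -1.70711); octagon support 1.70711 vs apothem 1 → ∉ W
#5 (3, 3, 1, -1): internal (0.17157, 0.41421); octagon support 0.41421 vs apothem 1 → ∈ W
#6 (3, -3, -2, -2): internal (3.70711, -1.53553); octagon support 3.70711 vs apothem 1 → ∉ W

1, 5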